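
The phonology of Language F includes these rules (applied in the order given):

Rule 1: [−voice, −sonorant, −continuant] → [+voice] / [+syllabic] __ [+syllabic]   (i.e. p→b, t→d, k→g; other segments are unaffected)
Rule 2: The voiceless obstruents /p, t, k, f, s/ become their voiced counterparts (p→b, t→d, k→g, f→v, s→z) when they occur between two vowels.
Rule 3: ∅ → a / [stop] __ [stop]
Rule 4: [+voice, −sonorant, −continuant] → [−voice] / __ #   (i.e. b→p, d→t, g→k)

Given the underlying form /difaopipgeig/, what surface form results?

Rule 1 (intervocalic voicing): /p/ is a voiceless stop between vowels /o/ and /i/, so it voices to [b]. /difaopipgeig/ → difaobipgeig.
Rule 2 (intervocalic voicing): /f/ is a voiceless obstruent between vowels /i/ and /a/, so it voices to [v]. /difaobipgeig/ → divaobipgeig.
Rule 3 (stop-cluster a-epenthesis): /p/ and /g/ form a stop–stop cluster, so [a] is inserted between them. /divaobipgeig/ → divaobipageig.
Rule 4 (final devoicing): /g/ is a voiced stop in word-final position, so it devoices to [k]. /divaobipageig/ → divaobipageik.

divaobipageik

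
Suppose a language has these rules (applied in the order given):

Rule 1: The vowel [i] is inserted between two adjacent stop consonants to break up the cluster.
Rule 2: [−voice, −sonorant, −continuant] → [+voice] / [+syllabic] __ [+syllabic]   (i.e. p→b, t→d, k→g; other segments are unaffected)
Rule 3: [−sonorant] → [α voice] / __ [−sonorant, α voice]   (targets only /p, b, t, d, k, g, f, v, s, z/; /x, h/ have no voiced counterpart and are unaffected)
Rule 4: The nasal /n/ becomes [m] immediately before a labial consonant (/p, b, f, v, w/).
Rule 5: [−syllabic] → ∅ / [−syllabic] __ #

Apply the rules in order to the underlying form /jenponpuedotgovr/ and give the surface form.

Rule 1 (stop-cluster i-epenthesis): /t/ and /g/ form a stop–stop cluster, so [i] is inserted between them. /jenponpuedotgovr/ → jenponpuedotigovr.
Rule 2 (intervocalic voicing): /t/ is a voiceless stop between vowels /o/ and /i/, so it voices to [d]. /jenponpuedotigovr/ → jenponpuedodigovr.
Rule 3 (regressive voicing assimilation): no segment meets the environment; /jenponpuedodigovr/ is unchanged.
Rule 4 (nasal place assimilation): /n/ precedes the labial consonant /p/, so it assimilates in place to [m]. /n/ precedes the labial consonant /p/, so it assimilates in place to [m]. /jenponpuedodigovr/ → jempompuedodigovr.
Rule 5 (final cluster simplification): /r/ is the second consonant of a word-final cluster /vr/, so it deletes. /jempompuedodigovr/ → jempompuedodigov.

jempompuedodigov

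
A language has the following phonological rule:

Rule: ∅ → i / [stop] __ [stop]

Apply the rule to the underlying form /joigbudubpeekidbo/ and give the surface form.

joigibudubipeekidibo

/g/ and /b/ form a stop–stop cluster, so [i] is inserted between them.
/b/ and /p/ form a stop–stop cluster, so [i] is inserted between them.
/d/ and /b/ form a stop–stop cluster, so [i] is inserted between them.
Surface form: [joigibudubipeekidibo].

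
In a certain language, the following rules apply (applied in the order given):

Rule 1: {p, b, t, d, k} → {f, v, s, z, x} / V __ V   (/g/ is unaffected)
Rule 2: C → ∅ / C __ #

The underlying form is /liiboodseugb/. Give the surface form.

liivoodseug

Rule 1 (intervocalic spirantization): /b/ is a stop between vowels /i/ and /o/, so it spirantizes to the fricative [v]. /liiboodseugb/ → liivoodseugb.
Rule 2 (final cluster simplification): /b/ is the second consonant of a word-final cluster /gb/, so it deletes. /liivoodseugb/ → liivoodseug.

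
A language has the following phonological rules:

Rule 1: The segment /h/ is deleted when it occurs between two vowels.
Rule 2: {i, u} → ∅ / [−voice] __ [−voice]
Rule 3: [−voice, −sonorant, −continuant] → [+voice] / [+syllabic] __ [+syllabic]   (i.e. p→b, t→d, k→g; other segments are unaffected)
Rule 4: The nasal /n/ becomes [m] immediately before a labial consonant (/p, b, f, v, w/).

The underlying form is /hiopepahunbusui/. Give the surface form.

hiobebaumbusui

Rule 1 (intervocalic h-deletion): /h/ occurs between vowels /a/ and /u/, so it deletes. /hiopepahunbusui/ → hiopepaunbusui.
Rule 2 (high vowel syncope): no segment meets the environment; /hiopepaunbusui/ is unchanged.
Rule 3 (intervocalic voicing): /p/ is a voiceless stop between vowels /o/ and /e/, so it voices to [b]. /p/ is a voiceless stop between vowels /e/ and /a/, so it voices to [b]. /hiopepaunbusui/ → hiobebaunbusui.
Rule 4 (nasal place assimilation): /n/ precedes the labial consonant /b/, so it assimilates in place to [m]. /hiobebaunbusui/ → hiobebaumbusui.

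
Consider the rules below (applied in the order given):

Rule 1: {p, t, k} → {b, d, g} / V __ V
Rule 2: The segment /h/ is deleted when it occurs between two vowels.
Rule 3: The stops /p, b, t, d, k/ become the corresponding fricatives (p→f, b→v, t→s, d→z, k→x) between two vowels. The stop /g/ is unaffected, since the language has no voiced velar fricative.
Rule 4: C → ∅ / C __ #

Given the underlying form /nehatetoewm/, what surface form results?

neazezoew

Rule 1 (intervocalic voicing): /t/ is a voiceless stop between vowels /a/ and /e/, so it voices to [d]. /t/ is a voiceless stop between vowels /e/ and /o/, so it voices to [d]. /nehatetoewm/ → nehadedoewm.
Rule 2 (intervocalic h-deletion): /h/ occurs between vowels /e/ and /a/, so it deletes. /nehadedoewm/ → neadedoewm.
Rule 3 (intervocalic spirantization): /d/ is a stop between vowels /a/ and /e/, so it spirantizes to the fricative [z]. /d/ is a stop between vowels /e/ and /o/, so it spirantizes to the fricative [z]. /neadedoewm/ → neazezoewm.
Rule 4 (final cluster simplification): /m/ is the second consonant of a word-final cluster /wm/, so it deletes. /neazezoewm/ → neazezoew.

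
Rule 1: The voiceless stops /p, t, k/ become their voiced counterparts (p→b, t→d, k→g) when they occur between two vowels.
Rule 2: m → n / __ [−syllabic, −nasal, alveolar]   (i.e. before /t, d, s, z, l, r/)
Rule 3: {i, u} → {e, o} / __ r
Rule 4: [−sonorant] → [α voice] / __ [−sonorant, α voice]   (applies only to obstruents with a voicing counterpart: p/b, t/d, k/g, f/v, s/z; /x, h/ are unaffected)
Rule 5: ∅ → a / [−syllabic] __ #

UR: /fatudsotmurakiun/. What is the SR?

Rule 1 (intervocalic voicing): /t/ is a voiceless stop between vowels /a/ and /u/, so it voices to [d]. /k/ is a voiceless stop between vowels /a/ and /i/, so it voices to [g]. /fatudsotmurakiun/ → fadudsotmuragiun.
Rule 2 (nasal place assimilation): no segment meets the environment; /fadudsotmuragiun/ is unchanged.
Rule 3 (pre-rhotic lowering): /u/ is a high vowel immediately before /r/, so it lowers to [o]. /fadudsotmuragiun/ → fadudsotmoragiun.
Rule 4 (regressive voicing assimilation): /d/ precedes the voiceless obstruent /s/, so it devoices to [t] by assimilation. /fadudsotmoragiun/ → fadutsotmoragiun.
Rule 5 (final a-epenthesis): the form ends in the consonant /n/, so [a] is inserted word-finally. /fadutsotmoragiun/ → fadutsotmoragiuna.

fadutsotmoragiuna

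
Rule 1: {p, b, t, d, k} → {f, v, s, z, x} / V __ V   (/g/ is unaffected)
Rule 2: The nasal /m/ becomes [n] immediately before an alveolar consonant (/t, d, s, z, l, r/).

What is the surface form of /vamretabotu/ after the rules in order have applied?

vanresavosu

Rule 1 (intervocalic spirantization): /t/ is a stop between vowels /e/ and /a/, so it spirantizes to the fricative [s]. /b/ is a stop between vowels /a/ and /o/, so it spirantizes to the fricative [v]. /t/ is a stop between vowels /o/ and /u/, so it spirantizes to the fricative [s]. /vamretabotu/ → vamresavosu.
Rule 2 (nasal place assimilation): /m/ precedes the alveolar consonant /r/, so it assimilates in place to [n]. /vamresavosu/ → vanresavosu.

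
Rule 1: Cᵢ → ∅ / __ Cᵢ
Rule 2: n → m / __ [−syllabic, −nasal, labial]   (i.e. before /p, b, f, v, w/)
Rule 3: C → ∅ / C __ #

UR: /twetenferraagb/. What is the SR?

Rule 1 (degemination): /rr/ is a geminate; the first /r/ deletes. /twetenferraagb/ → twetenferaagb.
Rule 2 (nasal place assimilation): /n/ precedes the labial consonant /f/, so it assimilates in place to [m]. /twetenferaagb/ → twetemferaagb.
Rule 3 (final cluster simplification): /b/ is the second consonant of a word-final cluster /gb/, so it deletes. /twetemferaagb/ → twetemferaag.

twetemferaag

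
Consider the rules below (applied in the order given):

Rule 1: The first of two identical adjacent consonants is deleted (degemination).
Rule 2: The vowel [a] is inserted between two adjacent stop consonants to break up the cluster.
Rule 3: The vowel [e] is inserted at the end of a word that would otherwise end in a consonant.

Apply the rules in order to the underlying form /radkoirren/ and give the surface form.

Rule 1 (degemination): /rr/ is a geminate; the first /r/ deletes. /radkoirren/ → radkoiren.
Rule 2 (stop-cluster a-epenthesis): /d/ and /k/ form a stop–stop cluster, so [a] is inserted between them. /radkoiren/ → radakoiren.
Rule 3 (final e-epenthesis): the form ends in the consonant /n/, so [e] is inserted word-finally. /radakoiren/ → radakoirene.

radakoirene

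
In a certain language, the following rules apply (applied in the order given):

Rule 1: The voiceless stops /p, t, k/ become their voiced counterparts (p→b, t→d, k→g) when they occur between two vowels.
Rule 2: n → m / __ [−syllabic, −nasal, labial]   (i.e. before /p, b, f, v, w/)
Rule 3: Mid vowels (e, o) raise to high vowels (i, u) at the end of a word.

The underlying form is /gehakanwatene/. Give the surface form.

gehagamwadeni

Rule 1 (intervocalic voicing): /k/ is a voiceless stop between vowels /a/ and /a/, so it voices to [g]. /t/ is a voiceless stop between vowels /a/ and /e/, so it voices to [d]. /gehakanwatene/ → gehaganwadene.
Rule 2 (nasal place assimilation): /n/ precedes the labial consonant /w/, so it assimilates in place to [m]. /gehaganwadene/ → gehagamwadene.
Rule 3 (final vowel raising): /e/ is a mid vowel in word-final position, so it raises to [i]. /gehagamwadene/ → gehagamwadeni.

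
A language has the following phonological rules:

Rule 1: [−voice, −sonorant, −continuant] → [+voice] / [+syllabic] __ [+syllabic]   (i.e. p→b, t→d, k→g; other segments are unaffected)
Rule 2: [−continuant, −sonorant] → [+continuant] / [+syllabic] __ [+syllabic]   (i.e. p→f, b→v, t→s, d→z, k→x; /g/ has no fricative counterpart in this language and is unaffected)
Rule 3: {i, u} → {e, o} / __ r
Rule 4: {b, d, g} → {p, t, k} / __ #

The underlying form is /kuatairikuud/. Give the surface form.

Rule 1 (intervocalic voicing): /t/ is a voiceless stop between vowels /a/ and /a/, so it voices to [d]. /k/ is a voiceless stop between vowels /i/ and /u/, so it voices to [g]. /kuatairikuud/ → kuadairiguud.
Rule 2 (intervocalic spirantization): /d/ is a stop between vowels /a/ and /a/, so it spirantizes to the fricative [z]. /kuadairiguud/ → kuazairiguud.
Rule 3 (pre-rhotic lowering): /i/ is a high vowel immediately before /r/, so it lowers to [e]. /kuazairiguud/ → kuazaeriguud.
Rule 4 (final devoicing): /d/ is a voiced stop in word-final position, so it devoices to [t]. /kuazaeriguud/ → kuazaeriguut.

kuazaeriguut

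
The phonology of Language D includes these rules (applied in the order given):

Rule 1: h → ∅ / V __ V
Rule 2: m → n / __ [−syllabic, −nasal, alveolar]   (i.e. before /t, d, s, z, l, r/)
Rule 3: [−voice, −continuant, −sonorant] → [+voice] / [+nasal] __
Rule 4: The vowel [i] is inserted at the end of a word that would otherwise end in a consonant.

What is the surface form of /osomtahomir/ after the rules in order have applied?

osondaomiri

Rule 1 (intervocalic h-deletion): /h/ occurs between vowels /a/ and /o/, so it deletes. /osomtahomir/ → osomtaomir.
Rule 2 (nasal place assimilation): /m/ precedes the alveolar consonant /t/, so it assimilates in place to [n]. /osomtaomir/ → osontaomir.
Rule 3 (post-nasal voicing): /t/ is a voiceless stop immediately after the nasal /n/, so it voices to [d]. /osontaomir/ → osondaomir.
Rule 4 (final i-epenthesis): the form ends in the consonant /r/, so [i] is inserted word-finally. /osondaomir/ → osondaomiri.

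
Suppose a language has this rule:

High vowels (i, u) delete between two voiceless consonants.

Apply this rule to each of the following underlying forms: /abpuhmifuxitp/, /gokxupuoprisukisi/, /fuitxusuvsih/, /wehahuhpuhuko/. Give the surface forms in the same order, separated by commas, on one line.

abphmifxtp, gokxpuoprisksi, fuitxsuvsh, wehahhphko

/abpuhmifuxitp/: /u/ is a high vowel flanked by voiceless consonants /p/ and /h/, so it deletes. /u/ is a high vowel flanked by voiceless consonants /f/ and /x/, so it deletes. /i/ is a high vowel flanked by voiceless consonants /x/ and /t/, so it deletes. → [abphmifxtp].
/gokxupuoprisukisi/: /u/ is a high vowel flanked by voiceless consonants /x/ and /p/, so it deletes. /u/ is a high vowel flanked by voiceless consonants /s/ and /k/, so it deletes. /i/ is a high vowel flanked by voiceless consonants /k/ and /s/, so it deletes. → [gokxpuoprisksi].
/fuitxusuvsih/: /u/ is a high vowel flanked by voiceless consonants /x/ and /s/, so it deletes. /i/ is a high vowel flanked by voiceless consonants /s/ and /h/, so it deletes. → [fuitxsuvsh].
/wehahuhpuhuko/: /u/ is a high vowel flanked by voiceless consonants /h/ and /h/, so it deletes. /u/ is a high vowel flanked by voiceless consonants /p/ and /h/, so it deletes. /u/ is a high vowel flanked by voiceless consonants /h/ and /k/, so it deletes. → [wehahhphko].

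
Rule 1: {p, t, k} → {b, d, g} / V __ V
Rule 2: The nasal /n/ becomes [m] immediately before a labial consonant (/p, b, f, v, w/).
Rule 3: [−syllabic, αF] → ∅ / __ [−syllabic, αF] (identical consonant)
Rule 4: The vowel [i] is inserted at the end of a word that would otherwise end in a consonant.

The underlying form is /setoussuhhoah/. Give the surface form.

Rule 1 (intervocalic voicing): /t/ is a voiceless stop between vowels /e/ and /o/, so it voices to [d]. /setoussuhhoah/ → sedoussuhhoah.
Rule 2 (nasal place assimilation): no segment meets the environment; /sedoussuhhoah/ is unchanged.
Rule 3 (degemination): /ss/ is a geminate; the first /s/ deletes. /hh/ is a geminate; the first /h/ deletes. /sedoussuhhoah/ → sedousuhoah.
Rule 4 (final i-epenthesis): the form ends in the consonant /h/, so [i] is inserted word-finally. /sedousuhoah/ → sedousuhoahi.

sedousuhoahi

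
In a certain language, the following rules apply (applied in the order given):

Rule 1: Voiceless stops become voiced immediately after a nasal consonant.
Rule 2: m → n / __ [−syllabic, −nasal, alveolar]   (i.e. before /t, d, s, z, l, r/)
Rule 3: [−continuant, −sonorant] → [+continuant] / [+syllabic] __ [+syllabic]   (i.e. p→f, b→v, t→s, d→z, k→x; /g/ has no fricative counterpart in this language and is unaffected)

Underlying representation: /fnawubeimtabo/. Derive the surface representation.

fnawuveindavo

Rule 1 (post-nasal voicing): /t/ is a voiceless stop immediately after the nasal /m/, so it voices to [d]. /fnawubeimtabo/ → fnawubeimdabo.
Rule 2 (nasal place assimilation): /m/ precedes the alveolar consonant /d/, so it assimilates in place to [n]. /fnawubeimdabo/ → fnawubeindabo.
Rule 3 (intervocalic spirantization): /b/ is a stop between vowels /u/ and /e/, so it spirantizes to the fricative [v]. /b/ is a stop between vowels /a/ and /o/, so it spirantizes to the fricative [v]. /fnawubeindabo/ → fnawuveindavo.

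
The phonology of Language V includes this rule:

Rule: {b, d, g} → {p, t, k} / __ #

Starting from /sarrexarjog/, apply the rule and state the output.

/g/ is a voiced stop in word-final position, so it devoices to [k].
Surface form: [sarrexarjok].

sarrexarjok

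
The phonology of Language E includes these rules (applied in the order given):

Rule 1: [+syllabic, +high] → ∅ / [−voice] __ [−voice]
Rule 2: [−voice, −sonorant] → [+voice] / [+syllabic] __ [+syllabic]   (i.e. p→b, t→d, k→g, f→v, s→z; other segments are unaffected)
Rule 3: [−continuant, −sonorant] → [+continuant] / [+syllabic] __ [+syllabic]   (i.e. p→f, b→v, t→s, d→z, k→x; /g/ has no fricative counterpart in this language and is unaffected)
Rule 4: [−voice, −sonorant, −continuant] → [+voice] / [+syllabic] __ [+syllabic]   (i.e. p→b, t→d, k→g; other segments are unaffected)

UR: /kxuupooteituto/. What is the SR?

kxuuvoozeitto

Rule 1 (high vowel syncope): /u/ is a high vowel flanked by voiceless consonants /t/ and /t/, so it deletes. /kxuupooteituto/ → kxuupooteitto.
Rule 2 (intervocalic voicing): /p/ is a voiceless obstruent between vowels /u/ and /o/, so it voices to [b]. /t/ is a voiceless obstruent between vowels /o/ and /e/, so it voices to [d]. /kxuupooteitto/ → kxuuboodeitto.
Rule 3 (intervocalic spirantization): /b/ is a stop between vowels /u/ and /o/, so it spirantizes to the fricative [v]. /d/ is a stop between vowels /o/ and /e/, so it spirantizes to the fricative [z]. /kxuuboodeitto/ → kxuuvoozeitto.
Rule 4 (intervocalic voicing): no segment meets the environment; /kxuuvoozeitto/ is unchanged.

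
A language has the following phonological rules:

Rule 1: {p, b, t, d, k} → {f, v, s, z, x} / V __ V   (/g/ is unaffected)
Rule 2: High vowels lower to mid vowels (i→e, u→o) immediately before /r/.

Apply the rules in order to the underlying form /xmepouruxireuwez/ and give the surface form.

xmefooruxereuwez

Rule 1 (intervocalic spirantization): /p/ is a stop between vowels /e/ and /o/, so it spirantizes to the fricative [f]. /xmepouruxireuwez/ → xmefouruxireuwez.
Rule 2 (pre-rhotic lowering): /u/ is a high vowel immediately before /r/, so it lowers to [o]. /i/ is a high vowel immediately before /r/, so it lowers to [e]. /xmefouruxireuwez/ → xmefooruxereuwez.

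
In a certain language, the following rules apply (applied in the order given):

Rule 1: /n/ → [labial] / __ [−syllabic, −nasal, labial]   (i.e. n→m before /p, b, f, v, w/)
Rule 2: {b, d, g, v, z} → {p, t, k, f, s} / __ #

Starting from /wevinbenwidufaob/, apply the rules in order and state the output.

Rule 1 (nasal place assimilation): /n/ precedes the labial consonant /b/, so it assimilates in place to [m]. /n/ precedes the labial consonant /w/, so it assimilates in place to [m]. /wevinbenwidufaob/ → wevimbemwidufaob.
Rule 2 (final devoicing): /b/ is a voiced obstruent in word-final position, so it devoices to [p]. /wevimbemwidufaob/ → wevimbemwidufaop.

wevimbemwidufaop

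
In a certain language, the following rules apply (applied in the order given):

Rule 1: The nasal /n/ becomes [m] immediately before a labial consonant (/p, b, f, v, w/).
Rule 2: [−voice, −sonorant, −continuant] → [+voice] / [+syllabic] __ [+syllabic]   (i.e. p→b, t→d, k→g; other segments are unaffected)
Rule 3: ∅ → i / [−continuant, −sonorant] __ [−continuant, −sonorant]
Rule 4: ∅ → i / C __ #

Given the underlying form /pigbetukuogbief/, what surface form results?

Rule 1 (nasal place assimilation): no segment meets the environment; /pigbetukuogbief/ is unchanged.
Rule 2 (intervocalic voicing): /t/ is a voiceless stop between vowels /e/ and /u/, so it voices to [d]. /k/ is a voiceless stop between vowels /u/ and /u/, so it voices to [g]. /pigbetukuogbief/ → pigbeduguogbief.
Rule 3 (stop-cluster i-epenthesis): /g/ and /b/ form a stop–stop cluster, so [i] is inserted between them. /g/ and /b/ form a stop–stop cluster, so [i] is inserted between them. /pigbeduguogbief/ → pigibeduguogibief.
Rule 4 (final i-epenthesis): the form ends in the consonant /f/, so [i] is inserted word-finally. /pigibeduguogibief/ → pigibeduguogibiefi.

pigibeduguogibiefi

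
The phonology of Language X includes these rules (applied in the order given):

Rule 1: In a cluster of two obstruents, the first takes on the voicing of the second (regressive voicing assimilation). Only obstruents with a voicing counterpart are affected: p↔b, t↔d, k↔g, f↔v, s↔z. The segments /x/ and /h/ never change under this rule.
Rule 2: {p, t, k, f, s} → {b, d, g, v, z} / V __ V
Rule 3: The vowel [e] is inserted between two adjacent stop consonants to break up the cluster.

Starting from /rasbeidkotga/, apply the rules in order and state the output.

razbeitekodega

Rule 1 (regressive voicing assimilation): /s/ precedes the voiced obstruent /b/, so it voices to [z] by assimilation. /d/ precedes the voiceless obstruent /k/, so it devoices to [t] by assimilation. /t/ precedes the voiced obstruent /g/, so it voices to [d] by assimilation. /rasbeidkotga/ → razbeitkodga.
Rule 2 (intervocalic voicing): no segment meets the environment; /razbeitkodga/ is unchanged.
Rule 3 (stop-cluster e-epenthesis): /t/ and /k/ form a stop–stop cluster, so [e] is inserted between them. /d/ and /g/ form a stop–stop cluster, so [e] is inserted between them. /razbeitkodga/ → razbeitekodega.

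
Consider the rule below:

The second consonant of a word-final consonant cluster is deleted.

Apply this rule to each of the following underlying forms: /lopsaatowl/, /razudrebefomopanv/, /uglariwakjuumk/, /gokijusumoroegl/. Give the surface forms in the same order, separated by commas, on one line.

/lopsaatowl/: /l/ is the second consonant of a word-final cluster /wl/, so it deletes. → [lopsaatow].
/razudrebefomopanv/: /v/ is the second consonant of a word-final cluster /nv/, so it deletes. → [razudrebefomopan].
/uglariwakjuumk/: /k/ is the second consonant of a word-final cluster /mk/, so it deletes. → [uglariwakjuum].
/gokijusumoroegl/: /l/ is the second consonant of a word-final cluster /gl/, so it deletes. → [gokijusumoroeg].

lopsaatow, razudrebefomopan, uglariwakjuum, gokijusumoroeg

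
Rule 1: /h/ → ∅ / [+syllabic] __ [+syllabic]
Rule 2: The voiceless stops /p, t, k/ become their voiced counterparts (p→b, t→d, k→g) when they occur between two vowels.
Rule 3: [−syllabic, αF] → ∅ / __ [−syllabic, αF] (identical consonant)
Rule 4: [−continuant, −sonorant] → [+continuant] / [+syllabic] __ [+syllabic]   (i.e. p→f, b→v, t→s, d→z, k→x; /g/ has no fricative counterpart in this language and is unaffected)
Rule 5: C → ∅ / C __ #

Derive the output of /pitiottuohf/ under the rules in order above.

piziosuoh

Rule 1 (intervocalic h-deletion): no segment meets the environment; /pitiottuohf/ is unchanged.
Rule 2 (intervocalic voicing): /t/ is a voiceless stop between vowels /i/ and /i/, so it voices to [d]. /pitiottuohf/ → pidiottuohf.
Rule 3 (degemination): /tt/ is a geminate; the first /t/ deletes. /pidiottuohf/ → pidiotuohf.
Rule 4 (intervocalic spirantization): /d/ is a stop between vowels /i/ and /i/, so it spirantizes to the fricative [z]. /t/ is a stop between vowels /o/ and /u/, so it spirantizes to the fricative [s]. /pidiotuohf/ → piziosuohf.
Rule 5 (final cluster simplification): /f/ is the second consonant of a word-final cluster /hf/, so it deletes. /piziosuohf/ → piziosuoh.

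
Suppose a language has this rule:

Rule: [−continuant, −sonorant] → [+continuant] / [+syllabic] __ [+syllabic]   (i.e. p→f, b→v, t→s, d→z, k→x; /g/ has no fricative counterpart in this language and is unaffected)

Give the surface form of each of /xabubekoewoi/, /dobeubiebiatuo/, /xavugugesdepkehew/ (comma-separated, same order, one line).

/xabubekoewoi/: /b/ is a stop between vowels /a/ and /u/, so it spirantizes to the fricative [v]. /b/ is a stop between vowels /u/ and /e/, so it spirantizes to the fricative [v]. /k/ is a stop between vowels /e/ and /o/, so it spirantizes to the fricative [x]. → [xavuvexoewoi].
/dobeubiebiatuo/: /b/ is a stop between vowels /o/ and /e/, so it spirantizes to the fricative [v]. /b/ is a stop between vowels /u/ and /i/, so it spirantizes to the fricative [v]. /b/ is a stop between vowels /e/ and /i/, so it spirantizes to the fricative [v]. /t/ is a stop between vowels /a/ and /u/, so it spirantizes to the fricative [s]. → [doveuvieviasuo].
/xavugugesdepkehew/: the rule's environment is not met; surfaces unchanged as [xavugugesdepkehew].

xavuvexoewoi, doveuvieviasuo, xavugugesdepkehew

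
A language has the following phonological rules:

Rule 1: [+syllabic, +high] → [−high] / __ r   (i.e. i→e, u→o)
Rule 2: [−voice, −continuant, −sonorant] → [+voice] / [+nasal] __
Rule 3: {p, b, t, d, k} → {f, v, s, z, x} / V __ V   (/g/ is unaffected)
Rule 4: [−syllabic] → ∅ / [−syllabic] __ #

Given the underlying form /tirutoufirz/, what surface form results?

Rule 1 (pre-rhotic lowering): /i/ is a high vowel immediately before /r/, so it lowers to [e]. /i/ is a high vowel immediately before /r/, so it lowers to [e]. /tirutoufirz/ → terutouferz.
Rule 2 (post-nasal voicing): no segment meets the environment; /terutouferz/ is unchanged.
Rule 3 (intervocalic spirantization): /t/ is a stop between vowels /u/ and /o/, so it spirantizes to the fricative [s]. /terutouferz/ → terusouferz.
Rule 4 (final cluster simplification): /z/ is the second consonant of a word-final cluster /rz/, so it deletes. /terusouferz/ → terusoufer.

terusoufer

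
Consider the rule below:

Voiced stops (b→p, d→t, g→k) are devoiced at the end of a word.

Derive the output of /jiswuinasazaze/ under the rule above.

No segment of /jiswuinasazaze/ meets the structural description of the rule, so the form surfaces unchanged.

jiswuinasazaze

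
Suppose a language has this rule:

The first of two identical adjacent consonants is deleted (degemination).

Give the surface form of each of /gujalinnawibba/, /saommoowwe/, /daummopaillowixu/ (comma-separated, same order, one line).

/gujalinnawibba/: /nn/ is a geminate; the first /n/ deletes. /bb/ is a geminate; the first /b/ deletes. → [gujalinawiba].
/saommoowwe/: /mm/ is a geminate; the first /m/ deletes. /ww/ is a geminate; the first /w/ deletes. → [saomoowe].
/daummopaillowixu/: /mm/ is a geminate; the first /m/ deletes. /ll/ is a geminate; the first /l/ deletes. → [daumopailowixu].

gujalinawiba, saomoowe, daumopailowixu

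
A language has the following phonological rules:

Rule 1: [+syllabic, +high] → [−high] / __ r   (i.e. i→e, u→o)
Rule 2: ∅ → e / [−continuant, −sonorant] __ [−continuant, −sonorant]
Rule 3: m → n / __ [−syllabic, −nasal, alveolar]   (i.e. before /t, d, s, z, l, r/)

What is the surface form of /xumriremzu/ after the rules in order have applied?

Rule 1 (pre-rhotic lowering): /i/ is a high vowel immediately before /r/, so it lowers to [e]. /xumriremzu/ → xumreremzu.
Rule 2 (stop-cluster e-epenthesis): no segment meets the environment; /xumreremzu/ is unchanged.
Rule 3 (nasal place assimilation): /m/ precedes the alveolar consonant /r/, so it assimilates in place to [n]. /m/ precedes the alveolar consonant /z/, so it assimilates in place to [n]. /xumreremzu/ → xunrerenzu.

xunrerenzu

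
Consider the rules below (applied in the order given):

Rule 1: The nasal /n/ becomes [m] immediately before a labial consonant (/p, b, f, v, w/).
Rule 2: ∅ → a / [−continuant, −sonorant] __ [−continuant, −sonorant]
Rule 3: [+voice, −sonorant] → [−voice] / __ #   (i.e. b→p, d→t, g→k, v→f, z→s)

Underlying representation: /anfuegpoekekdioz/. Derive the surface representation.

amfuegapoekekadios

Rule 1 (nasal place assimilation): /n/ precedes the labial consonant /f/, so it assimilates in place to [m]. /anfuegpoekekdioz/ → amfuegpoekekdioz.
Rule 2 (stop-cluster a-epenthesis): /g/ and /p/ form a stop–stop cluster, so [a] is inserted between them. /k/ and /d/ form a stop–stop cluster, so [a] is inserted between them. /amfuegpoekekdioz/ → amfuegapoekekadioz.
Rule 3 (final devoicing): /z/ is a voiced obstruent in word-final position, so it devoices to [s]. /amfuegapoekekadioz/ → amfuegapoekekadios.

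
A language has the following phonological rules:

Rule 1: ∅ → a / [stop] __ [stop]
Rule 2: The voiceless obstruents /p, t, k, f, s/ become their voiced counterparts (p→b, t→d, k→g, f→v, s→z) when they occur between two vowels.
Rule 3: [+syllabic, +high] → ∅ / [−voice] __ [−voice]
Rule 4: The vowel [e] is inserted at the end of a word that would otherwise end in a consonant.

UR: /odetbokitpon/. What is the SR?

odedabogidabone

Rule 1 (stop-cluster a-epenthesis): /t/ and /b/ form a stop–stop cluster, so [a] is inserted between them. /t/ and /p/ form a stop–stop cluster, so [a] is inserted between them. /odetbokitpon/ → odetabokitapon.
Rule 2 (intervocalic voicing): /t/ is a voiceless obstruent between vowels /e/ and /a/, so it voices to [d]. /k/ is a voiceless obstruent between vowels /o/ and /i/, so it voices to [g]. /t/ is a voiceless obstruent between vowels /i/ and /a/, so it voices to [d]. /p/ is a voiceless obstruent between vowels /a/ and /o/, so it voices to [b]. /odetabokitapon/ → odedabogidabon.
Rule 3 (high vowel syncope): no segment meets the environment; /odedabogidabon/ is unchanged.
Rule 4 (final e-epenthesis): the form ends in the consonant /n/, so [e] is inserted word-finally. /odedabogidabon/ → odedabogidabone.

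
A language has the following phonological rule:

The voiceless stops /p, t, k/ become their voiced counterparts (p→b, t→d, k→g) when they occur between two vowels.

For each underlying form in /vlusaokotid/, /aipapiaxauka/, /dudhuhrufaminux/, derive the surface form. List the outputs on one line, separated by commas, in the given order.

/vlusaokotid/: /k/ is a voiceless stop between vowels /o/ and /o/, so it voices to [g]. /t/ is a voiceless stop between vowels /o/ and /i/, so it voices to [d]. → [vlusaogodid].
/aipapiaxauka/: /p/ is a voiceless stop between vowels /i/ and /a/, so it voices to [b]. /p/ is a voiceless stop between vowels /a/ and /i/, so it voices to [b]. /k/ is a voiceless stop between vowels /u/ and /a/, so it voices to [g]. → [aibabiaxauga].
/dudhuhrufaminux/: the rule's environment is not met; surfaces unchanged as [dudhuhrufaminux].

vlusaogodid, aibabiaxauga, dudhuhrufaminux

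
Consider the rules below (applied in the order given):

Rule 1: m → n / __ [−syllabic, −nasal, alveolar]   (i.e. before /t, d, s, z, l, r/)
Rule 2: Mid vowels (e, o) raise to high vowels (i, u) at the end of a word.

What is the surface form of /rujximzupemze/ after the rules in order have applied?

rujxinzupenzi

Rule 1 (nasal place assimilation): /m/ precedes the alveolar consonant /z/, so it assimilates in place to [n]. /m/ precedes the alveolar consonant /z/, so it assimilates in place to [n]. /rujximzupemze/ → rujxinzupenze.
Rule 2 (final vowel raising): /e/ is a mid vowel in word-final position, so it raises to [i]. /rujxinzupenze/ → rujxinzupenzi.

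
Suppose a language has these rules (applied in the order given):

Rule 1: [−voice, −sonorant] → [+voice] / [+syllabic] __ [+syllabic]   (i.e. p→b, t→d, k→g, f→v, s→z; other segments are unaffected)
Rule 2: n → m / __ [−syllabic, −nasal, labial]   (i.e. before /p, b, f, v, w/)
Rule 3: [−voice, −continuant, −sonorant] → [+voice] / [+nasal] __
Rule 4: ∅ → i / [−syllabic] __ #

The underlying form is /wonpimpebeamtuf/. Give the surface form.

Rule 1 (intervocalic voicing): no segment meets the environment; /wonpimpebeamtuf/ is unchanged.
Rule 2 (nasal place assimilation): /n/ precedes the labial consonant /p/, so it assimilates in place to [m]. /wonpimpebeamtuf/ → wompimpebeamtuf.
Rule 3 (post-nasal voicing): /p/ is a voiceless stop immediately after the nasal /m/, so it voices to [b]. /p/ is a voiceless stop immediately after the nasal /m/, so it voices to [b]. /t/ is a voiceless stop immediately after the nasal /m/, so it voices to [d]. /wompimpebeamtuf/ → wombimbebeamduf.
Rule 4 (final i-epenthesis): the form ends in the consonant /f/, so [i] is inserted word-finally. /wombimbebeamduf/ → wombimbebeamdufi.

wombimbebeamdufi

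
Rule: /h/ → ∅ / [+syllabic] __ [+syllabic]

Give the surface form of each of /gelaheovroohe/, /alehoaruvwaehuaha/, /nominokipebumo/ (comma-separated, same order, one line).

/gelaheovroohe/: /h/ occurs between vowels /a/ and /e/, so it deletes. /h/ occurs between vowels /o/ and /e/, so it deletes. → [gelaeovrooe].
/alehoaruvwaehuaha/: /h/ occurs between vowels /e/ and /o/, so it deletes. /h/ occurs between vowels /e/ and /u/, so it deletes. /h/ occurs between vowels /a/ and /a/, so it deletes. → [aleoaruvwaeuaa].
/nominokipebumo/: the rule's environment is not met; surfaces unchanged as [nominokipebumo].

gelaeovrooe, aleoaruvwaeuaa, nominokipebumo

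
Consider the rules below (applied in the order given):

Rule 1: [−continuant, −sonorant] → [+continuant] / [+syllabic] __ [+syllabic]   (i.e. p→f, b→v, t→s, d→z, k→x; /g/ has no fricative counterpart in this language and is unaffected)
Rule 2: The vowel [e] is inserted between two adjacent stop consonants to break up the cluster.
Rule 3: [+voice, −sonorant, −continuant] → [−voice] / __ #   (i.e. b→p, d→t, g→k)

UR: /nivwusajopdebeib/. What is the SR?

Rule 1 (intervocalic spirantization): /b/ is a stop between vowels /e/ and /e/, so it spirantizes to the fricative [v]. /nivwusajopdebeib/ → nivwusajopdeveib.
Rule 2 (stop-cluster e-epenthesis): /p/ and /d/ form a stop–stop cluster, so [e] is inserted between them. /nivwusajopdeveib/ → nivwusajopedeveib.
Rule 3 (final devoicing): /b/ is a voiced stop in word-final position, so it devoices to [p]. /nivwusajopedeveib/ → nivwusajopedeveip.

nivwusajopedeveip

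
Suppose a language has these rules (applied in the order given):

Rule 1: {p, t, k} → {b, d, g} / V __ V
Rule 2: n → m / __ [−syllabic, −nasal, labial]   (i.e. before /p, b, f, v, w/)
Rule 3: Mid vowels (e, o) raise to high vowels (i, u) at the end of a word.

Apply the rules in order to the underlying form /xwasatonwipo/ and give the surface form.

xwasadomwibu

Rule 1 (intervocalic voicing): /t/ is a voiceless stop between vowels /a/ and /o/, so it voices to [d]. /p/ is a voiceless stop between vowels /i/ and /o/, so it voices to [b]. /xwasatonwipo/ → xwasadonwibo.
Rule 2 (nasal place assimilation): /n/ precedes the labial consonant /w/, so it assimilates in place to [m]. /xwasadonwibo/ → xwasadomwibo.
Rule 3 (final vowel raising): /o/ is a mid vowel in word-final position, so it raises to [u]. /xwasadomwibo/ → xwasadomwibu.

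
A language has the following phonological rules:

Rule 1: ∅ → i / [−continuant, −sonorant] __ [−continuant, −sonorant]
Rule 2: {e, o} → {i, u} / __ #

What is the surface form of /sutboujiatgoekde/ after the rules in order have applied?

sutiboujiatigoekidi

Rule 1 (stop-cluster i-epenthesis): /t/ and /b/ form a stop–stop cluster, so [i] is inserted between them. /t/ and /g/ form a stop–stop cluster, so [i] is inserted between them. /k/ and /d/ form a stop–stop cluster, so [i] is inserted between them. /sutboujiatgoekde/ → sutiboujiatigoekide.
Rule 2 (final vowel raising): /e/ is a mid vowel in word-final position, so it raises to [i]. /sutiboujiatigoekide/ → sutiboujiatigoekidi.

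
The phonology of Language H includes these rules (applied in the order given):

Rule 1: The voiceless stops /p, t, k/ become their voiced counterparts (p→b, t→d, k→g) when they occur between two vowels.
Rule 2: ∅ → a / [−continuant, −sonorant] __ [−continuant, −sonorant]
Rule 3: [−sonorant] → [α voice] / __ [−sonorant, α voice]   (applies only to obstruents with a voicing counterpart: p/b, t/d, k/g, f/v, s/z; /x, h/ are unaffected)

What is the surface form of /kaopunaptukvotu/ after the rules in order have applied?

kaobunapatugvodu

Rule 1 (intervocalic voicing): /p/ is a voiceless stop between vowels /o/ and /u/, so it voices to [b]. /t/ is a voiceless stop between vowels /o/ and /u/, so it voices to [d]. /kaopunaptukvotu/ → kaobunaptukvodu.
Rule 2 (stop-cluster a-epenthesis): /p/ and /t/ form a stop–stop cluster, so [a] is inserted between them. /kaobunaptukvodu/ → kaobunapatukvodu.
Rule 3 (regressive voicing assimilation): /k/ precedes the voiced obstruent /v/, so it voices to [g] by assimilation. /kaobunapatukvodu/ → kaobunapatugvodu.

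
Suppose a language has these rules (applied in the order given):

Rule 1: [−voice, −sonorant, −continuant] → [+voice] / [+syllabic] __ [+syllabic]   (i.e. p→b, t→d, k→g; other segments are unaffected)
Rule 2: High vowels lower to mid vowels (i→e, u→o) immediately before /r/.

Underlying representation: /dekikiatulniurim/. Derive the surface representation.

Rule 1 (intervocalic voicing): /k/ is a voiceless stop between vowels /e/ and /i/, so it voices to [g]. /k/ is a voiceless stop between vowels /i/ and /i/, so it voices to [g]. /t/ is a voiceless stop between vowels /a/ and /u/, so it voices to [d]. /dekikiatulniurim/ → degigiadulniurim.
Rule 2 (pre-rhotic lowering): /u/ is a high vowel immediately before /r/, so it lowers to [o]. /degigiadulniurim/ → degigiadulniorim.

degigiadulniorim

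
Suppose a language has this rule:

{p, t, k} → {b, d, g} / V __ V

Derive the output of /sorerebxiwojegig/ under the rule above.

No segment of /sorerebxiwojegig/ meets the structural description of the rule, so the form surfaces unchanged.

sorerebxiwojegig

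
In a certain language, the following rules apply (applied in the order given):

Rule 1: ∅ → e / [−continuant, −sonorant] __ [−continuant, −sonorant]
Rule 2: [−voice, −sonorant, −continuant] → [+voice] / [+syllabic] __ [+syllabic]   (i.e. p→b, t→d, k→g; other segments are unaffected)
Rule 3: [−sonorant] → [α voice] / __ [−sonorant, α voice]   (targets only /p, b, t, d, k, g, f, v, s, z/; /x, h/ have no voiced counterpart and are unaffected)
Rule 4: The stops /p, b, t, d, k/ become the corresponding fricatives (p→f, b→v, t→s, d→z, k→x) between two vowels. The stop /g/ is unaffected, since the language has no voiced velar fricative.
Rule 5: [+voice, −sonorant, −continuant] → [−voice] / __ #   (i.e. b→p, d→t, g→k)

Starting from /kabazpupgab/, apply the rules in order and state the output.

Rule 1 (stop-cluster e-epenthesis): /p/ and /g/ form a stop–stop cluster, so [e] is inserted between them. /kabazpupgab/ → kabazpupegab.
Rule 2 (intervocalic voicing): /p/ is a voiceless stop between vowels /u/ and /e/, so it voices to [b]. /kabazpupegab/ → kabazpubegab.
Rule 3 (regressive voicing assimilation): /z/ precedes the voiceless obstruent /p/, so it devoices to [s] by assimilation. /kabazpubegab/ → kabaspubegab.
Rule 4 (intervocalic spirantization): /b/ is a stop between vowels /a/ and /a/, so it spirantizes to the fricative [v]. /b/ is a stop between vowels /u/ and /e/, so it spirantizes to the fricative [v]. /kabaspubegab/ → kavaspuvegab.
Rule 5 (final devoicing): /b/ is a voiced stop in word-final position, so it devoices to [p]. /kavaspuvegab/ → kavaspuvegap.

kavaspuvegap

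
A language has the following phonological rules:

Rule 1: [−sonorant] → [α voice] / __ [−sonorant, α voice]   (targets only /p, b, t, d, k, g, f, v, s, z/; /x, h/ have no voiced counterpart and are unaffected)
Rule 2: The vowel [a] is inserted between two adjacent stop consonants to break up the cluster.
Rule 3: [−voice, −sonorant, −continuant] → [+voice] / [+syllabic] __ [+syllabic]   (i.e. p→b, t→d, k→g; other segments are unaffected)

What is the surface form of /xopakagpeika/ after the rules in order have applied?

xobagagabeiga

Rule 1 (regressive voicing assimilation): /g/ precedes the voiceless obstruent /p/, so it devoices to [k] by assimilation. /xopakagpeika/ → xopakakpeika.
Rule 2 (stop-cluster a-epenthesis): /k/ and /p/ form a stop–stop cluster, so [a] is inserted between them. /xopakakpeika/ → xopakakapeika.
Rule 3 (intervocalic voicing): /p/ is a voiceless stop between vowels /o/ and /a/, so it voices to [b]. /k/ is a voiceless stop between vowels /a/ and /a/, so it voices to [g]. /k/ is a voiceless stop between vowels /a/ and /a/, so it voices to [g]. /p/ is a voiceless stop between vowels /a/ and /e/, so it voices to [b]. /k/ is a voiceless stop between vowels /i/ and /a/, so it voices to [g]. /xopakakapeika/ → xobagagabeiga.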